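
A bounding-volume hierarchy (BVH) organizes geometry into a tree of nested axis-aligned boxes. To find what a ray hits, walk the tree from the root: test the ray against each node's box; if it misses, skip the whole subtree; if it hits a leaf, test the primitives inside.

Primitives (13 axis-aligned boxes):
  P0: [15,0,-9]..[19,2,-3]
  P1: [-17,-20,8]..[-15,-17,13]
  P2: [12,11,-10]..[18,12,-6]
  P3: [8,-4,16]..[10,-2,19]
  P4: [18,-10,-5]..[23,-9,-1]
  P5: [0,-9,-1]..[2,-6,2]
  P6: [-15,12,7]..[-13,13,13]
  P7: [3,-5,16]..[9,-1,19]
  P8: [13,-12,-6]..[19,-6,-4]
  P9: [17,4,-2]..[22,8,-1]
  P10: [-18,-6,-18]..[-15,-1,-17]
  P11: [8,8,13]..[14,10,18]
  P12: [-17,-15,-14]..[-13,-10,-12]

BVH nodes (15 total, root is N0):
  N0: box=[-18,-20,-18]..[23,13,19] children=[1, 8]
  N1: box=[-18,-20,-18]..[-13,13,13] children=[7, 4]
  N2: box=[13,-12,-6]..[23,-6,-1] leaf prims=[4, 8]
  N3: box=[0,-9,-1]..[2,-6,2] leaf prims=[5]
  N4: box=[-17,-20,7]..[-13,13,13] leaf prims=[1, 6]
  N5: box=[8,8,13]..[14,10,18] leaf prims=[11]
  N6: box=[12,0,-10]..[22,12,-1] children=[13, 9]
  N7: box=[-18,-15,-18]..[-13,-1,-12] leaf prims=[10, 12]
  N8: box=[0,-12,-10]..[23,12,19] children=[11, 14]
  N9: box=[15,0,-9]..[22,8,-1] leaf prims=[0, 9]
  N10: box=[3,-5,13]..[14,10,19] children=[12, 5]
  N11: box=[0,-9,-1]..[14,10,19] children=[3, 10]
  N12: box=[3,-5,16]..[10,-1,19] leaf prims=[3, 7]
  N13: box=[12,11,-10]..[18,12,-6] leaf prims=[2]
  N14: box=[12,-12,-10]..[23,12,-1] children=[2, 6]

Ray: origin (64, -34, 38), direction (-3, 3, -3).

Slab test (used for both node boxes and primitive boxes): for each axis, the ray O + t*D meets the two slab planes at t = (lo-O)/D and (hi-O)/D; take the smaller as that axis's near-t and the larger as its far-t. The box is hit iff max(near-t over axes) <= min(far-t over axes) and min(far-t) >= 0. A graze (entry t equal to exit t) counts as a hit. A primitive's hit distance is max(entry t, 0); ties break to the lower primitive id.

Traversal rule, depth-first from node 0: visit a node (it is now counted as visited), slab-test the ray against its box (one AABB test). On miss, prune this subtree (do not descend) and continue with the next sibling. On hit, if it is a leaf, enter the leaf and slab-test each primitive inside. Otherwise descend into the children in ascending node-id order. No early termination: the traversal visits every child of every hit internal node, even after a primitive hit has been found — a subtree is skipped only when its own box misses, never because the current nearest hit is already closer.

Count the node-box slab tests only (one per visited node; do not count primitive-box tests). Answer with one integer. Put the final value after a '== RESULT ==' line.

Walk:
N0 x:[41/3,82/3] y:[14/3,47/3] z:[19/3,56/3] -> hit [41/3,47/3], descend [1, 8]
  N1 x:[77/3,82/3] y:[14/3,47/3] z:[25/3,56/3] -> miss, prune
  N8 x:[41/3,64/3] y:[22/3,46/3] z:[19/3,16] -> hit [41/3,46/3], descend [11, 14]
    N11 x:[50/3,64/3] y:[25/3,44/3] z:[19/3,13] -> miss, prune
    N14 x:[41/3,52/3] y:[22/3,46/3] z:[13,16] -> hit [41/3,46/3], descend [2, 6]
      N2 x:[41/3,17] y:[22/3,28/3] z:[13,44/3] -> miss, prune
      N6 x:[14,52/3] y:[34/3,46/3] z:[13,16] -> hit [14,46/3], descend [9, 13]
        N9 x:[14,49/3] y:[34/3,14] z:[13,47/3] -> hit [14,14] leaf, test {P0(miss), P9(miss)}
        N13 x:[46/3,52/3] y:[15,46/3] z:[44/3,16] -> hit [46/3,46/3] leaf, test {P2@t=46/3}

Summary -> nodes [0, 1, 8, 11, 14, 2, 6, 9, 13]; box-tests=9; leaf-entries=2; first=P2

== RESULT ==
9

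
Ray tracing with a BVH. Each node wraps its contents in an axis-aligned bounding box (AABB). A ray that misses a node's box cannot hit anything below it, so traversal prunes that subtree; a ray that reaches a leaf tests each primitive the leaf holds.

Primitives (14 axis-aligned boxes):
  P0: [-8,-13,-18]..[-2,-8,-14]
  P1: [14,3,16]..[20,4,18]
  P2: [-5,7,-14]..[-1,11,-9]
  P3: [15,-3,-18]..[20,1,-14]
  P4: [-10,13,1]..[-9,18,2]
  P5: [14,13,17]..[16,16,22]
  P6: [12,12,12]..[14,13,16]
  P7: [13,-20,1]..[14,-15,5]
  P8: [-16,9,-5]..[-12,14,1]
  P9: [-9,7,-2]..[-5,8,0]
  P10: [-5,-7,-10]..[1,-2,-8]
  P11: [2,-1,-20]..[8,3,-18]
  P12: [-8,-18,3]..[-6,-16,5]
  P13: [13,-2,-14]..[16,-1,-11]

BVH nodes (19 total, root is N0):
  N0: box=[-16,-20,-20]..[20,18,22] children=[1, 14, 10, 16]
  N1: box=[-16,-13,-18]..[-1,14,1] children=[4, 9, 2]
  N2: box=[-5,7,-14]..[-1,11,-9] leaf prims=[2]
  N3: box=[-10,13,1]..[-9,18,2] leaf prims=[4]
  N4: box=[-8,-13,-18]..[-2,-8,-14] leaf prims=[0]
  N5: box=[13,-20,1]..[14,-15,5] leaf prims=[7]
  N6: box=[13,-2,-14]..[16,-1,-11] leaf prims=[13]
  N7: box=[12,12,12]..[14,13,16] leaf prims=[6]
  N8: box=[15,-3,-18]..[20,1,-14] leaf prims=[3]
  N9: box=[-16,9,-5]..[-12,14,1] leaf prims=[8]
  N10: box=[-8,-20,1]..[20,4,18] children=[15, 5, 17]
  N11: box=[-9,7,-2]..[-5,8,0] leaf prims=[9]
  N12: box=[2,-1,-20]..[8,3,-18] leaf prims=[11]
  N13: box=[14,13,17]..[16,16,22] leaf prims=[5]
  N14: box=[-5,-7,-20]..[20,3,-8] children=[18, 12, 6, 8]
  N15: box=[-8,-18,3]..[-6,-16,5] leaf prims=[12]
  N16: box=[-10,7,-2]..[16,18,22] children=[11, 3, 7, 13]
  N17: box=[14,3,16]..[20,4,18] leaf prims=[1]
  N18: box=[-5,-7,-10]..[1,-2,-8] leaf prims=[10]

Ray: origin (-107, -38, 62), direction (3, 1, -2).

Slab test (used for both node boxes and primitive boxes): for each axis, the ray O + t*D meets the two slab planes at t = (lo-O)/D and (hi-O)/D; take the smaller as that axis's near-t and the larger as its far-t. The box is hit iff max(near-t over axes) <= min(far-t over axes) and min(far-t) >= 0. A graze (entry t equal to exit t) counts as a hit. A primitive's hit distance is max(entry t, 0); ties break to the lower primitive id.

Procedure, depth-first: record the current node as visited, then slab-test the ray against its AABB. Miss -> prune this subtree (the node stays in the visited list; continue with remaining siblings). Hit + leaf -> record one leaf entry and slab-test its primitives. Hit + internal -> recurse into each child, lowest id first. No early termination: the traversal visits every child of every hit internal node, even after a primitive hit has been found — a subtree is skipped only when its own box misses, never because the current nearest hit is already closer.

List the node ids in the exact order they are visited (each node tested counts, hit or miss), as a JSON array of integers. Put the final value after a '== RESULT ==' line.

Traverse from the root:
N0 x:[91/3,127/3] y:[18,56] z:[20,41] -> hit [91/3,41], descend [1, 10, 14, 16]
  N1 x:[91/3,106/3] y:[25,52] z:[61/2,40] -> hit [61/2,106/3], descend [2, 4, 9]
    N2 x:[34,106/3] y:[45,49] z:[71/2,38] -> miss, prune
    N4 x:[33,35] y:[25,30] z:[38,40] -> miss, prune
    N9 x:[91/3,95/3] y:[47,52] z:[61/2,67/2] -> miss, prune
  N10 x:[33,127/3] y:[18,42] z:[22,61/2] -> miss, prune
  N14 x:[34,127/3] y:[31,41] z:[35,41] -> hit [35,41], descend [6, 8, 12, 18]
    N6 x:[40,41] y:[36,37] z:[73/2,38] -> miss, prune
    N8 x:[122/3,127/3] y:[35,39] z:[38,40] -> miss, prune
    N12 x:[109/3,115/3] y:[37,41] z:[40,41] -> miss, prune
    N18 x:[34,36] y:[31,36] z:[35,36] -> hit [35,36] leaf, test {P10@t=35}
  N16 x:[97/3,41] y:[45,56] z:[20,32] -> miss, prune

order=[0, 1, 2, 4, 9, 10, 14, 6, 8, 12, 18, 16]  |boxes|=12  |leaves|=1  hit=P10

== RESULT ==
[0, 1, 2, 4, 9, 10, 14, 6, 8, 12, 18, 16]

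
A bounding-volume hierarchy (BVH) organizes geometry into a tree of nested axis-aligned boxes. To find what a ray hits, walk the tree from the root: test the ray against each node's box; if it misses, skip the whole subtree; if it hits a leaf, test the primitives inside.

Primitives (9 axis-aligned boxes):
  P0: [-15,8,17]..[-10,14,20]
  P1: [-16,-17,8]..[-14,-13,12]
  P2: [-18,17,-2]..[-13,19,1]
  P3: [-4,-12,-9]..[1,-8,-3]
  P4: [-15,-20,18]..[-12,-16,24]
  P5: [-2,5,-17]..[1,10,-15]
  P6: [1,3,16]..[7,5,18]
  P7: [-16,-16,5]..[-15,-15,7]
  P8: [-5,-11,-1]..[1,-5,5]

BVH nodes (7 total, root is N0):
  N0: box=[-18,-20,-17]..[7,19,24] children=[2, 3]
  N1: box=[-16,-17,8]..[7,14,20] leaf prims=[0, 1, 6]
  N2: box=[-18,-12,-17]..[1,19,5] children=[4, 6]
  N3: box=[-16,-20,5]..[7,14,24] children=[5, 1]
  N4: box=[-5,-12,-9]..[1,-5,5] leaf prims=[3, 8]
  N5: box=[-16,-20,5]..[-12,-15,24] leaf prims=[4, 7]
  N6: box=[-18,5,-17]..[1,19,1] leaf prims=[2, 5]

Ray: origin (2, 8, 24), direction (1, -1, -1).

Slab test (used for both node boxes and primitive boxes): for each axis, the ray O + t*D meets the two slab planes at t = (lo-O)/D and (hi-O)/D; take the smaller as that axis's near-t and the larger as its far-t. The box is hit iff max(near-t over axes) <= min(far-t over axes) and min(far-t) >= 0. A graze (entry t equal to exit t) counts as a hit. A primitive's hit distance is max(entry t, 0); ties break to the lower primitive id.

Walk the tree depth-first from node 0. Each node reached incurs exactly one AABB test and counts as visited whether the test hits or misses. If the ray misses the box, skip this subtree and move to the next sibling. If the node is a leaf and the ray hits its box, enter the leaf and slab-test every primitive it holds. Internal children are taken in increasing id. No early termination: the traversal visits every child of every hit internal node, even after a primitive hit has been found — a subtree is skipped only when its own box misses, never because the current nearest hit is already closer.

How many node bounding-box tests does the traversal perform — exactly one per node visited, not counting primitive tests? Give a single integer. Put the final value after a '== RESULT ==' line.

Trace the traversal:
N0 x:[-20,5] y:[-11,28] z:[0,41] -> hit [0,5], descend [2, 3]
  N2 x:[-20,-1] y:[-11,20] z:[19,41] -> miss, prune
  N3 x:[-18,5] y:[-6,28] z:[0,19] -> hit [0,5], descend [1, 5]
    N1 x:[-18,5] y:[-6,25] z:[4,16] -> hit [4,5] leaf, test {P0(miss), P1(miss), P6(miss)}
    N5 x:[-18,-14] y:[23,28] z:[0,19] -> miss, prune

Visited [0, 2, 3, 1, 5]. Tests: 5 box, 1 leaf. Nearest: miss.

== RESULT ==
5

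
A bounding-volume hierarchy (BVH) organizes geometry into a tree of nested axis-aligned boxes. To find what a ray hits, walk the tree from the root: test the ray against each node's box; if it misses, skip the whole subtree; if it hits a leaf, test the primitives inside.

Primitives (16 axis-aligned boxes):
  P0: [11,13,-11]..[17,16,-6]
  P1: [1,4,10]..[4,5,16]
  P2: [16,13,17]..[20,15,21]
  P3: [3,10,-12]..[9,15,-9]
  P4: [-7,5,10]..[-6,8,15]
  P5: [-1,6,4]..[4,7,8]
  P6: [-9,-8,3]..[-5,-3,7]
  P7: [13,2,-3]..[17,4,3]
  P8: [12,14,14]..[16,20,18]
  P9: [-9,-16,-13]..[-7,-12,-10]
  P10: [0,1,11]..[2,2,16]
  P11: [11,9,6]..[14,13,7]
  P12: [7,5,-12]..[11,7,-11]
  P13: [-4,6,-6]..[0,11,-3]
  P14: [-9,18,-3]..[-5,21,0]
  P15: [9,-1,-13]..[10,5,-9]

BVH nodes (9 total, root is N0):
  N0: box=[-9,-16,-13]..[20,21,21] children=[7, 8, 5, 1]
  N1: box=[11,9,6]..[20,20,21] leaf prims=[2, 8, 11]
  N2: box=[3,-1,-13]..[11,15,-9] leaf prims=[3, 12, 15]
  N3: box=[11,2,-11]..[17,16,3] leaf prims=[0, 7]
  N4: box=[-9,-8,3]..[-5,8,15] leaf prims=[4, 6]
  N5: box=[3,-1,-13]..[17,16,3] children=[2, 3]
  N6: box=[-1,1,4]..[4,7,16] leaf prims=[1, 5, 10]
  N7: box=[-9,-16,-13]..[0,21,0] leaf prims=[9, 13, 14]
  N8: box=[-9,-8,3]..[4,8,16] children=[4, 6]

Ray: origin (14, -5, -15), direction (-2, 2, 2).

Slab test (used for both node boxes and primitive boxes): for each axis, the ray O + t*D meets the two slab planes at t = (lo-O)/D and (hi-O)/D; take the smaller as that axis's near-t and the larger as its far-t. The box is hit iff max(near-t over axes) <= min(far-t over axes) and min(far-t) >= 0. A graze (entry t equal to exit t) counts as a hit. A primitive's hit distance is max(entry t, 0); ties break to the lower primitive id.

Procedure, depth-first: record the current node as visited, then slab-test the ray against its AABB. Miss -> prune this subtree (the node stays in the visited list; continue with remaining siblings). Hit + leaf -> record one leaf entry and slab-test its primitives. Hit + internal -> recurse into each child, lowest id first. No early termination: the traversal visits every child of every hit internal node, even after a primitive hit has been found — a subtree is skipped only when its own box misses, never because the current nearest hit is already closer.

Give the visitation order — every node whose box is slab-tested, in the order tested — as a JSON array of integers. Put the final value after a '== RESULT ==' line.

Walk:
N0 x:[-3,23/2] y:[-11/2,13] z:[1,18] -> hit [1,23/2], descend [1, 5, 7, 8]
  N1 x:[-3,3/2] y:[7,25/2] z:[21/2,18] -> miss, prune
  N5 x:[-3/2,11/2] y:[2,21/2] z:[1,9] -> hit [2,11/2], descend [2, 3]
    N2 x:[3/2,11/2] y:[2,10] z:[1,3] -> hit [2,3] leaf, test {P3(miss), P12(miss), P15@t=2}
    N3 x:[-3/2,3/2] y:[7/2,21/2] z:[2,9] -> miss, prune
  N7 x:[7,23/2] y:[-11/2,13] z:[1,15/2] -> hit [7,15/2] leaf, test {P9(miss), P13(miss), P14(miss)}
  N8 x:[5,23/2] y:[-3/2,13/2] z:[9,31/2] -> miss, prune

7 AABB tests over nodes [0, 1, 5, 2, 3, 7, 8]; 2 leaves entered; closest P15.

== RESULT ==
[0, 1, 5, 2, 3, 7, 8]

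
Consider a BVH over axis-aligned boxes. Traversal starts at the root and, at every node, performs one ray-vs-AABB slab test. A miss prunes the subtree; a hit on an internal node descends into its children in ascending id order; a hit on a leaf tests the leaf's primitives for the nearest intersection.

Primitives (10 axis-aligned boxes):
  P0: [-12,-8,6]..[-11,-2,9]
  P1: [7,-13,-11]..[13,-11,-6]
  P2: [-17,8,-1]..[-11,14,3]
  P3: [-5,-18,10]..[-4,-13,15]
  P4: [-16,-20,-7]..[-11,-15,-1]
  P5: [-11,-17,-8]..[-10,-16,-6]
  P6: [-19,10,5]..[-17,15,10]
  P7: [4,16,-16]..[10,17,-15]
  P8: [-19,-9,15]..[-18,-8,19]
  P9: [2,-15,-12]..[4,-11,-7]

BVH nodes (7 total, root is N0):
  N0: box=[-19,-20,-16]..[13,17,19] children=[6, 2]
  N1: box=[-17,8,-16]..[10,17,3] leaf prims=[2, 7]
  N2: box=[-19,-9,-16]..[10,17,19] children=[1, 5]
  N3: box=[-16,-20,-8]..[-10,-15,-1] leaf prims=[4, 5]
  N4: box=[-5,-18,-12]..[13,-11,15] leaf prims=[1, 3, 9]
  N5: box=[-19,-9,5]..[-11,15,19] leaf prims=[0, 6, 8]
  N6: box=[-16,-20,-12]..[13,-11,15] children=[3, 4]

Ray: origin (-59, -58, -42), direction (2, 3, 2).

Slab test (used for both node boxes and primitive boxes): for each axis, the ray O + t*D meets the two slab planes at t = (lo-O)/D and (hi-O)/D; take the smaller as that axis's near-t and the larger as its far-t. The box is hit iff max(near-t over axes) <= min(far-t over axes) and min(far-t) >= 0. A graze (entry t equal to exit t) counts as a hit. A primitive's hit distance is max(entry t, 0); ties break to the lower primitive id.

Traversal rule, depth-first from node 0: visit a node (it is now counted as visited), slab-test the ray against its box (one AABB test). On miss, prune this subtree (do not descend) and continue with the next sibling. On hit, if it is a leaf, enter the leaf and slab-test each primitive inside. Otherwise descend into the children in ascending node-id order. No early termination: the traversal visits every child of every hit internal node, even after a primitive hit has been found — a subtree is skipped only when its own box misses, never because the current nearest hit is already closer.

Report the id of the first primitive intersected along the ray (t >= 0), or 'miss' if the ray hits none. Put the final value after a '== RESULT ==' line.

Traverse from the root:
N0 x:[20,36] y:[38/3,25] z:[13,61/2] -> hit [20,25], descend [2, 6]
  N2 x:[20,69/2] y:[49/3,25] z:[13,61/2] -> hit [20,25], descend [1, 5]
    N1 x:[21,69/2] y:[22,25] z:[13,45/2] -> hit [22,45/2] leaf, test {P2@t=22, P7(miss)}
    N5 x:[20,24] y:[49/3,73/3] z:[47/2,61/2] -> hit [47/2,24] leaf, test {P0(miss), P6(miss), P8(miss)}
  N6 x:[43/2,36] y:[38/3,47/3] z:[15,57/2] -> miss, prune

Visited [0, 2, 1, 5, 6]. Tests: 5 box, 2 leaf. Nearest: P2.

== RESULT ==
2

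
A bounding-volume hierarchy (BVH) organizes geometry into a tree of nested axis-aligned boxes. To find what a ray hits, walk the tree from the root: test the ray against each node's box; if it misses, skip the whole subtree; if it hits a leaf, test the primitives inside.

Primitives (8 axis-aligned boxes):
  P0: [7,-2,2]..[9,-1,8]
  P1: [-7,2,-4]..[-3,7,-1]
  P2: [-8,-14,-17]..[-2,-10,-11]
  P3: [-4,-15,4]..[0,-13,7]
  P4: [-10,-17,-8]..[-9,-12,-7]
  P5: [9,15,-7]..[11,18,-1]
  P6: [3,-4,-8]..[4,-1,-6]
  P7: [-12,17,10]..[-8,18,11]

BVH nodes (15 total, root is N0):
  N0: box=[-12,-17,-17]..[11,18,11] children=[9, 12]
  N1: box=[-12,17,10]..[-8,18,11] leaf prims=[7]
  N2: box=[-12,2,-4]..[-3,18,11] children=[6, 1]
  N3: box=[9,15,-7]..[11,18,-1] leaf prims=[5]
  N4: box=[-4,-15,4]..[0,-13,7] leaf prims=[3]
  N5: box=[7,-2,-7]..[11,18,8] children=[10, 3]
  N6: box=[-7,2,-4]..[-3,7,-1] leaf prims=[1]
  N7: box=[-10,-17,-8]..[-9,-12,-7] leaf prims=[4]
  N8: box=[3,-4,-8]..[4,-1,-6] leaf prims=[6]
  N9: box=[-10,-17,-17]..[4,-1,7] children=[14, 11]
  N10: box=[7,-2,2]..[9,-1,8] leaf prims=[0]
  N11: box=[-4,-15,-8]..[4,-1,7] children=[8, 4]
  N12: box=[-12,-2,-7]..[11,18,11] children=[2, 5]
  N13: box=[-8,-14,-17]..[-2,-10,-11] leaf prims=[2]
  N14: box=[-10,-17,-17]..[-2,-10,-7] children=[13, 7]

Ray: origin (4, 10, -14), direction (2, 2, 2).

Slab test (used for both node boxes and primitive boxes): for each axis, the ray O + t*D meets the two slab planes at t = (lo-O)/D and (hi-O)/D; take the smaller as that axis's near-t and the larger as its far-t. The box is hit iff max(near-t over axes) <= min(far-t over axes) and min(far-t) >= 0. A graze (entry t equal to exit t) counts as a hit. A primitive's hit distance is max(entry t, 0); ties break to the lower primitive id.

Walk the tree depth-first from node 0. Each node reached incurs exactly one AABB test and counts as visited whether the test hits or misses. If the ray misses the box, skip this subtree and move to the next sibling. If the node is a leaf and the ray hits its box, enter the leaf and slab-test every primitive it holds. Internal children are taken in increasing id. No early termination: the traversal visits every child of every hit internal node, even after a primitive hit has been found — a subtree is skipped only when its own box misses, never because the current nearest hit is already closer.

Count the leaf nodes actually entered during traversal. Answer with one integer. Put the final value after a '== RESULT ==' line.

Walk:
N0 x:[-8,7/2] y:[-27/2,4] z:[-3/2,25/2] -> hit [-3/2,7/2], descend [9, 12]
  N9 x:[-7,0] y:[-27/2,-11/2] z:[-3/2,21/2] -> miss, prune
  N12 x:[-8,7/2] y:[-6,4] z:[7/2,25/2] -> hit [7/2,7/2], descend [2, 5]
    N2 x:[-8,-7/2] y:[-4,4] z:[5,25/2] -> miss, prune
    N5 x:[3/2,7/2] y:[-6,4] z:[7/2,11] -> hit [7/2,7/2], descend [3, 10]
      N3 x:[5/2,7/2] y:[5/2,4] z:[7/2,13/2] -> hit [7/2,7/2] leaf, test {P5@t=7/2}
      N10 x:[3/2,5/2] y:[-6,-11/2] z:[8,11] -> miss, prune

Visited [0, 9, 12, 2, 5, 3, 10]. Tests: 7 box, 1 leaf. Nearest: P5.

== RESULT ==
1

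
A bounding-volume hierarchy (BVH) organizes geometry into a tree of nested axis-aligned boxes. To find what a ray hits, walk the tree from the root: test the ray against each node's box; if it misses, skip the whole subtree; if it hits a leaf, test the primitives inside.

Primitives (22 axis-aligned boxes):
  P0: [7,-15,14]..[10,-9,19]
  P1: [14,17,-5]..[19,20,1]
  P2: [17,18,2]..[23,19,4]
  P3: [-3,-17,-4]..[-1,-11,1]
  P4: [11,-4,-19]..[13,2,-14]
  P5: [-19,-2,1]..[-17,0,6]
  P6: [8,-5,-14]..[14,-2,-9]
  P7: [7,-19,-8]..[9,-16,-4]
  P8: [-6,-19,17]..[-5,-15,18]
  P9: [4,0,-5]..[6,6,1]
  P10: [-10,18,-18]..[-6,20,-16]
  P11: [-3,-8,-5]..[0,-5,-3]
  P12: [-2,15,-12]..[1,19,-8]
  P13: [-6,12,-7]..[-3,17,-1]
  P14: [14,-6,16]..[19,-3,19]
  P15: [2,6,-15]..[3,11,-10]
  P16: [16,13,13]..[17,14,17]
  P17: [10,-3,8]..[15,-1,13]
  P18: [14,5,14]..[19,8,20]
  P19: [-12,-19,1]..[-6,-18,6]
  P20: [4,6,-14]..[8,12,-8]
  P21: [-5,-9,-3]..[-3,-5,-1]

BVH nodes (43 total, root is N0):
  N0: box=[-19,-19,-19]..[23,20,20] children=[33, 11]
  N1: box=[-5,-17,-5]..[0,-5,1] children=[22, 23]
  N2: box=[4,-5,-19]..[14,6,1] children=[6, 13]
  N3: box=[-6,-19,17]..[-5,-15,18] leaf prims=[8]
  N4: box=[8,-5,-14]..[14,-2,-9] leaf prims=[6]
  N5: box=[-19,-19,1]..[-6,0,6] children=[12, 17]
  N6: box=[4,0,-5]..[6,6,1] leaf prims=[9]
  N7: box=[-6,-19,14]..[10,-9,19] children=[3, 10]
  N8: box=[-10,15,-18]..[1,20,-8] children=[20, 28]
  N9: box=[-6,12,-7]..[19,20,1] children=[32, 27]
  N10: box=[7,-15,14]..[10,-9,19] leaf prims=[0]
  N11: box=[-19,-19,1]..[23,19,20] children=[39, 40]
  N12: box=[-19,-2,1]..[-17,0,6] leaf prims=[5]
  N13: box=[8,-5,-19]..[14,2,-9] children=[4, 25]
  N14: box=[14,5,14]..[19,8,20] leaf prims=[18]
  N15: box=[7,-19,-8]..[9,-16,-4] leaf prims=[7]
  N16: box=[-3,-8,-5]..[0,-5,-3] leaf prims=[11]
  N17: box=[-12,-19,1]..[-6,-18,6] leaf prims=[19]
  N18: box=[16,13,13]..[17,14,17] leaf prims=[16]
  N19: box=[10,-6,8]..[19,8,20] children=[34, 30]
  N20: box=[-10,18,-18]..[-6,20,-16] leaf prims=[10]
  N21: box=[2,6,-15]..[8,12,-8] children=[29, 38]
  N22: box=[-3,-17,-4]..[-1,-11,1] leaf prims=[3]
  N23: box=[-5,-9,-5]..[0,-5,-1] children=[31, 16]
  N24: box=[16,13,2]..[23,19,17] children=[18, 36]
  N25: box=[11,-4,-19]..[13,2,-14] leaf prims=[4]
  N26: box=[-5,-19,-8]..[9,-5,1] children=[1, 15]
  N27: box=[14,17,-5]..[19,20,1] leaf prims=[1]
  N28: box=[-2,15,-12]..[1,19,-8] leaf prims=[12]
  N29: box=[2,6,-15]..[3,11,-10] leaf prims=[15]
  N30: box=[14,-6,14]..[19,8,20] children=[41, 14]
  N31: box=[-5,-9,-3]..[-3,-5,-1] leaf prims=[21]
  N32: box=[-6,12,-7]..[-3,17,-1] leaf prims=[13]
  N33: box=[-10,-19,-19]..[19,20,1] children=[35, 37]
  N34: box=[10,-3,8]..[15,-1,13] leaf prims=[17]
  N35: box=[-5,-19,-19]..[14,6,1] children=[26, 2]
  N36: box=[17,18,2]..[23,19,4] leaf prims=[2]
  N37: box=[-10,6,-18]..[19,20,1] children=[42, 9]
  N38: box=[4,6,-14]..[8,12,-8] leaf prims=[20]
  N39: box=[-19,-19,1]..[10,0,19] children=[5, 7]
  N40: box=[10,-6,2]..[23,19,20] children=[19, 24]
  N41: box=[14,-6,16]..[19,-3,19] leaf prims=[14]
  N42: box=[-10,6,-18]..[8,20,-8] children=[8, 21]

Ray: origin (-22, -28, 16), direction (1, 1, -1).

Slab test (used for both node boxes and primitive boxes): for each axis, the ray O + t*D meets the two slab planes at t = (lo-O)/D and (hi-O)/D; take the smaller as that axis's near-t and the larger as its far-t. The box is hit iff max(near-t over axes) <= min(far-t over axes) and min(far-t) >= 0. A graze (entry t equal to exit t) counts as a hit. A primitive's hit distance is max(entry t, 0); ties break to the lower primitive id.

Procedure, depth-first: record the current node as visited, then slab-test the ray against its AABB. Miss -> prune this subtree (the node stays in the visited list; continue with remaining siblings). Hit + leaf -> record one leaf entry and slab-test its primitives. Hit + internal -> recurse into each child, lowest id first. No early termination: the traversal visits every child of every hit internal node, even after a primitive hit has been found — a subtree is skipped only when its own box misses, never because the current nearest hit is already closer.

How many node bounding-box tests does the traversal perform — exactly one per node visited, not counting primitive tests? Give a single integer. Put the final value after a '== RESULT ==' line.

Walk:
N0 x:[3,45] y:[9,48] z:[-4,35] -> hit [9,35], descend [11, 33]
  N11 x:[3,45] y:[9,47] z:[-4,15] -> hit [9,15], descend [39, 40]
    N39 x:[3,32] y:[9,28] z:[-3,15] -> hit [9,15], descend [5, 7]
      N5 x:[3,16] y:[9,28] z:[10,15] -> hit [10,15], descend [12, 17]
        N12 x:[3,5] y:[26,28] z:[10,15] -> miss, prune
        N17 x:[10,16] y:[9,10] z:[10,15] -> hit [10,10] leaf, test {P19@t=10}
      N7 x:[16,32] y:[9,19] z:[-3,2] -> miss, prune
    N40 x:[32,45] y:[22,47] z:[-4,14] -> miss, prune
  N33 x:[12,41] y:[9,48] z:[15,35] -> hit [15,35], descend [35, 37]
    N35 x:[17,36] y:[9,34] z:[15,35] -> hit [17,34], descend [2, 26]
      N2 x:[26,36] y:[23,34] z:[15,35] -> hit [26,34], descend [6, 13]
        N6 x:[26,28] y:[28,34] z:[15,21] -> miss, prune
        N13 x:[30,36] y:[23,30] z:[25,35] -> hit [30,30], descend [4, 25]
          N4 x:[30,36] y:[23,26] z:[25,30] -> miss, prune
          N25 x:[33,35] y:[24,30] z:[30,35] -> miss, prune
      N26 x:[17,31] y:[9,23] z:[15,24] -> hit [17,23], descend [1, 15]
        N1 x:[17,22] y:[11,23] z:[15,21] -> hit [17,21], descend [22, 23]
          N22 x:[19,21] y:[11,17] z:[15,20] -> miss, prune
          N23 x:[17,22] y:[19,23] z:[17,21] -> hit [19,21], descend [16, 31]
            N16 x:[19,22] y:[20,23] z:[19,21] -> hit [20,21] leaf, test {P11@t=20}
            N31 x:[17,19] y:[19,23] z:[17,19] -> hit [19,19] leaf, test {P21@t=19}
        N15 x:[29,31] y:[9,12] z:[20,24] -> miss, prune
    N37 x:[12,41] y:[34,48] z:[15,34] -> hit [34,34], descend [9, 42]
      N9 x:[16,41] y:[40,48] z:[15,23] -> miss, prune
      N42 x:[12,30] y:[34,48] z:[24,34] -> miss, prune

25 AABB tests over nodes [0, 11, 39, 5, 12, 17, 7, 40, 33, 35, 2, 6, 13, 4, 25, 26, 1, 22, 23, 16, 31, 15, 37, 9, 42]; 3 leaves entered; closest P19.

== RESULT ==
25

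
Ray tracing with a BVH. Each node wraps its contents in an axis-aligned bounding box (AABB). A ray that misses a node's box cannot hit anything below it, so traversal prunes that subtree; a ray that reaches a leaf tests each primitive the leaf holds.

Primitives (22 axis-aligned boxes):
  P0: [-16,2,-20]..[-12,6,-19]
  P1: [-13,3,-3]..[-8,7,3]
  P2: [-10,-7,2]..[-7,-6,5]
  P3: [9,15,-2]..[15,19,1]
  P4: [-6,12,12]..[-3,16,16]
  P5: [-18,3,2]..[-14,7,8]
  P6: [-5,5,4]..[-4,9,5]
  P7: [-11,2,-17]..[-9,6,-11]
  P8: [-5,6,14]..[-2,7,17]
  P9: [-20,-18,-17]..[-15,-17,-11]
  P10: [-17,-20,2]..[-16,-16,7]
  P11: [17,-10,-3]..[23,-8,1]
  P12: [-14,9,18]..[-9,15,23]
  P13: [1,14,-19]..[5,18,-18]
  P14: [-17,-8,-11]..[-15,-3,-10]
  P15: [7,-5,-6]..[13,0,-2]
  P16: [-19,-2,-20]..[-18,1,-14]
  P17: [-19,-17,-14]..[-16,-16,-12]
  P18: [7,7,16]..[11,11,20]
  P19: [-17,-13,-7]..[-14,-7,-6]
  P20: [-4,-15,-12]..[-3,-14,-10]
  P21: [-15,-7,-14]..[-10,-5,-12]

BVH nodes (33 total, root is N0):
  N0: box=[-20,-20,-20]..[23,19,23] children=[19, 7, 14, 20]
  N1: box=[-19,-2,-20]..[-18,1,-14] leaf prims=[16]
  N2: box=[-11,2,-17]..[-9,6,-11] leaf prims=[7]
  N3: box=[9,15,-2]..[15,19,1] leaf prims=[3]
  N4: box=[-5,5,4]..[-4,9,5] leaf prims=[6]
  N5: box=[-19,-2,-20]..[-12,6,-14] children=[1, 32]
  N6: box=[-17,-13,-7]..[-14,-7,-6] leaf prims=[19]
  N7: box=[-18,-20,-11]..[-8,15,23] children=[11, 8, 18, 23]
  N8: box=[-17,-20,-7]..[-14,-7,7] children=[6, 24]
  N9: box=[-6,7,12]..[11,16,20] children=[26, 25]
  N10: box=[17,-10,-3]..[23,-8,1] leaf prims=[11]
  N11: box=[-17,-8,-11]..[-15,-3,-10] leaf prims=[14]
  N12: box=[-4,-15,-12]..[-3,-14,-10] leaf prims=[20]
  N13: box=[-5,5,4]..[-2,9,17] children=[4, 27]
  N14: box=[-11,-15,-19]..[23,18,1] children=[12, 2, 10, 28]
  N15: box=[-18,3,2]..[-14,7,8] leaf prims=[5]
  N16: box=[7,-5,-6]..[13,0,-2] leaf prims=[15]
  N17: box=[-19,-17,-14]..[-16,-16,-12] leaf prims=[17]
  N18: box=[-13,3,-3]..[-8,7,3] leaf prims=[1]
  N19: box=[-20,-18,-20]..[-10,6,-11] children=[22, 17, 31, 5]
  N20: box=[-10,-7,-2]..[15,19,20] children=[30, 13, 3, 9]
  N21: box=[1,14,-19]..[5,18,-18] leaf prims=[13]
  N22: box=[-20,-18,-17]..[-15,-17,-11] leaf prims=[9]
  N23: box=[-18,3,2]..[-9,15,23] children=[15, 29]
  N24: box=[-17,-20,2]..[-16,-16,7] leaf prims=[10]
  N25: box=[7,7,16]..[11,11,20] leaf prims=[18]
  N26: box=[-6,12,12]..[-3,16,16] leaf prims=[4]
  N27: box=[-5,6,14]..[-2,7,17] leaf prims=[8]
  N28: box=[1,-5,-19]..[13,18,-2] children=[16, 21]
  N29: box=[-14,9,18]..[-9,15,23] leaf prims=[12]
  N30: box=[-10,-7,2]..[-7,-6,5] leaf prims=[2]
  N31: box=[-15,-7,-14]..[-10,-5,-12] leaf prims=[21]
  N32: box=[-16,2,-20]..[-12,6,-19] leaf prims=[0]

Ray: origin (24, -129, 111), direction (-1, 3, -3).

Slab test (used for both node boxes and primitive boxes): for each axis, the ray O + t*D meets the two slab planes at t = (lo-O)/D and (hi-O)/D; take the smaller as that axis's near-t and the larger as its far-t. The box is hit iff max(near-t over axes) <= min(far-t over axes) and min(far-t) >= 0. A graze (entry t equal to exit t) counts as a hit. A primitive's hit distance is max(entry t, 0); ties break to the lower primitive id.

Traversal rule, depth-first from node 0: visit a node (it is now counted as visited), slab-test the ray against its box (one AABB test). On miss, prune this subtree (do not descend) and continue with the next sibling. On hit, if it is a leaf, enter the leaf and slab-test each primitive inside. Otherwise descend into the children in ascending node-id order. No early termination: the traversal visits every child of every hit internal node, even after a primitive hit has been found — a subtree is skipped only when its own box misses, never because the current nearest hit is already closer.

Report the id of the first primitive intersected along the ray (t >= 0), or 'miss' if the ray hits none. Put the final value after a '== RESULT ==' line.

Trace the traversal:
N0 x:[1,44] y:[109/3,148/3] z:[88/3,131/3] -> hit [109/3,131/3], descend [7, 14, 19, 20]
  N7 x:[32,42] y:[109/3,48] z:[88/3,122/3] -> hit [109/3,122/3], descend [8, 11, 18, 23]
    N8 x:[38,41] y:[109/3,122/3] z:[104/3,118/3] -> hit [38,118/3], descend [6, 24]
      N6 x:[38,41] y:[116/3,122/3] z:[39,118/3] -> hit [39,118/3] leaf, test {P19@t=39}
      N24 x:[40,41] y:[109/3,113/3] z:[104/3,109/3] -> miss, prune
    N11 x:[39,41] y:[121/3,42] z:[121/3,122/3] -> hit [121/3,122/3] leaf, test {P14@t=121/3}
    N18 x:[32,37] y:[44,136/3] z:[36,38] -> miss, prune
    N23 x:[33,42] y:[44,48] z:[88/3,109/3] -> miss, prune
  N14 x:[1,35] y:[38,49] z:[110/3,130/3] -> miss, prune
  N19 x:[34,44] y:[37,45] z:[122/3,131/3] -> hit [122/3,131/3], descend [5, 17, 22, 31]
    N5 x:[36,43] y:[127/3,45] z:[125/3,131/3] -> hit [127/3,43], descend [1, 32]
      N1 x:[42,43] y:[127/3,130/3] z:[125/3,131/3] -> hit [127/3,43] leaf, test {P16@t=127/3}
      N32 x:[36,40] y:[131/3,45] z:[130/3,131/3] -> miss, prune
    N17 x:[40,43] y:[112/3,113/3] z:[41,125/3] -> miss, prune
    N22 x:[39,44] y:[37,112/3] z:[122/3,128/3] -> miss, prune
    N31 x:[34,39] y:[122/3,124/3] z:[41,125/3] -> miss, prune
  N20 x:[9,34] y:[122/3,148/3] z:[91/3,113/3] -> miss, prune

17 AABB tests over nodes [0, 7, 8, 6, 24, 11, 18, 23, 14, 19, 5, 1, 32, 17, 22, 31, 20]; 3 leaves entered; closest P19.

== RESULT ==
19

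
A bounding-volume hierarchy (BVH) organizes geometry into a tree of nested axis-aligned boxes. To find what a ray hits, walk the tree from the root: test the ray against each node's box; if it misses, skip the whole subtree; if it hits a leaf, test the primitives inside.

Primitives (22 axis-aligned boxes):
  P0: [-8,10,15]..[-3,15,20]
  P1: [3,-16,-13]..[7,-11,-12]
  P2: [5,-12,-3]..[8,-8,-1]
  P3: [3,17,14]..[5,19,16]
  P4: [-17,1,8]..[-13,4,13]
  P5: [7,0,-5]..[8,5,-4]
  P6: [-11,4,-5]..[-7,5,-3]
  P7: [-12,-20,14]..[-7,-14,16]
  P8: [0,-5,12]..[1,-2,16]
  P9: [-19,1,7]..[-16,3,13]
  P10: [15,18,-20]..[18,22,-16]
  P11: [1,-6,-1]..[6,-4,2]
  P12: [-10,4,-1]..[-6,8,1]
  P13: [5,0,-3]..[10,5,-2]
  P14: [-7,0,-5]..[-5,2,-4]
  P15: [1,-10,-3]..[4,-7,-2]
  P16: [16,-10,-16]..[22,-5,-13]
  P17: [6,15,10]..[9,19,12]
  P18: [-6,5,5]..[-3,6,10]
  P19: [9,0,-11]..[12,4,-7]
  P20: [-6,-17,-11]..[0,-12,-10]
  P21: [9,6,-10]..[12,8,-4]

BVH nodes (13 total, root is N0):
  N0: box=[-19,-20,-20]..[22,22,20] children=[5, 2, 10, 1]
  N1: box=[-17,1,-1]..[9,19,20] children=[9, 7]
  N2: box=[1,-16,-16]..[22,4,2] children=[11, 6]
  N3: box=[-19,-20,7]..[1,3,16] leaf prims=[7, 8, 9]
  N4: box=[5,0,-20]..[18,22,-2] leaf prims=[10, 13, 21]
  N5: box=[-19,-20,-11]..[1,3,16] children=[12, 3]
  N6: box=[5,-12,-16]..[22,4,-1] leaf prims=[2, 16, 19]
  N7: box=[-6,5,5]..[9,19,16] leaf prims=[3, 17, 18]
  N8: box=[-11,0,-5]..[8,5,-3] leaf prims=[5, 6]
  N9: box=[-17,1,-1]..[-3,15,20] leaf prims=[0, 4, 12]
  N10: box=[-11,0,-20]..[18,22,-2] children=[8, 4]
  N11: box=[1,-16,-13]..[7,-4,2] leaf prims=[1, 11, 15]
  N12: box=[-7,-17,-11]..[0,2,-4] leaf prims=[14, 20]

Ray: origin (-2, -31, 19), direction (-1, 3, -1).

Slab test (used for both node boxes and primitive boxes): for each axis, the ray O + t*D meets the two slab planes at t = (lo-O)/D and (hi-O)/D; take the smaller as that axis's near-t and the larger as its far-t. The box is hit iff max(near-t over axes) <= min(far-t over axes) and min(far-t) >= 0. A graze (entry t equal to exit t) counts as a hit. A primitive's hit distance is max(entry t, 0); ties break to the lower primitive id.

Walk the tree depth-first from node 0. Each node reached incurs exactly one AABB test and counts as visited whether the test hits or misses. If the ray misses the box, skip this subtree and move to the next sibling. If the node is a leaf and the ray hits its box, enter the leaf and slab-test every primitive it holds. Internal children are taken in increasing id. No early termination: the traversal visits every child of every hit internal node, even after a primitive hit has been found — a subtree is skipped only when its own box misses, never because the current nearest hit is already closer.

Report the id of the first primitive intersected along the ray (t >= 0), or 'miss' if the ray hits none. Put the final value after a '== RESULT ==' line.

Walk:
N0 x:[-24,17] y:[11/3,53/3] z:[-1,39] -> hit [11/3,17], descend [1, 2, 5, 10]
  N1 x:[-11,15] y:[32/3,50/3] z:[-1,20] -> hit [32/3,15], descend [7, 9]
    N7 x:[-11,4] y:[12,50/3] z:[3,14] -> miss, prune
    N9 x:[1,15] y:[32/3,46/3] z:[-1,20] -> hit [32/3,15] leaf, test {P0(miss), P4@t=11, P12(miss)}
  N2 x:[-24,-3] y:[5,35/3] z:[17,35] -> miss, prune
  N5 x:[-3,17] y:[11/3,34/3] z:[3,30] -> hit [11/3,34/3], descend [3, 12]
    N3 x:[-3,17] y:[11/3,34/3] z:[3,12] -> hit [11/3,34/3] leaf, test {P7@t=5, P8(miss), P9(miss)}
    N12 x:[-2,5] y:[14/3,11] z:[23,30] -> miss, prune
  N10 x:[-20,9] y:[31/3,53/3] z:[21,39] -> miss, prune

Summary -> nodes [0, 1, 7, 9, 2, 5, 3, 12, 10]; box-tests=9; leaf-entries=2; first=P7

== RESULT ==
7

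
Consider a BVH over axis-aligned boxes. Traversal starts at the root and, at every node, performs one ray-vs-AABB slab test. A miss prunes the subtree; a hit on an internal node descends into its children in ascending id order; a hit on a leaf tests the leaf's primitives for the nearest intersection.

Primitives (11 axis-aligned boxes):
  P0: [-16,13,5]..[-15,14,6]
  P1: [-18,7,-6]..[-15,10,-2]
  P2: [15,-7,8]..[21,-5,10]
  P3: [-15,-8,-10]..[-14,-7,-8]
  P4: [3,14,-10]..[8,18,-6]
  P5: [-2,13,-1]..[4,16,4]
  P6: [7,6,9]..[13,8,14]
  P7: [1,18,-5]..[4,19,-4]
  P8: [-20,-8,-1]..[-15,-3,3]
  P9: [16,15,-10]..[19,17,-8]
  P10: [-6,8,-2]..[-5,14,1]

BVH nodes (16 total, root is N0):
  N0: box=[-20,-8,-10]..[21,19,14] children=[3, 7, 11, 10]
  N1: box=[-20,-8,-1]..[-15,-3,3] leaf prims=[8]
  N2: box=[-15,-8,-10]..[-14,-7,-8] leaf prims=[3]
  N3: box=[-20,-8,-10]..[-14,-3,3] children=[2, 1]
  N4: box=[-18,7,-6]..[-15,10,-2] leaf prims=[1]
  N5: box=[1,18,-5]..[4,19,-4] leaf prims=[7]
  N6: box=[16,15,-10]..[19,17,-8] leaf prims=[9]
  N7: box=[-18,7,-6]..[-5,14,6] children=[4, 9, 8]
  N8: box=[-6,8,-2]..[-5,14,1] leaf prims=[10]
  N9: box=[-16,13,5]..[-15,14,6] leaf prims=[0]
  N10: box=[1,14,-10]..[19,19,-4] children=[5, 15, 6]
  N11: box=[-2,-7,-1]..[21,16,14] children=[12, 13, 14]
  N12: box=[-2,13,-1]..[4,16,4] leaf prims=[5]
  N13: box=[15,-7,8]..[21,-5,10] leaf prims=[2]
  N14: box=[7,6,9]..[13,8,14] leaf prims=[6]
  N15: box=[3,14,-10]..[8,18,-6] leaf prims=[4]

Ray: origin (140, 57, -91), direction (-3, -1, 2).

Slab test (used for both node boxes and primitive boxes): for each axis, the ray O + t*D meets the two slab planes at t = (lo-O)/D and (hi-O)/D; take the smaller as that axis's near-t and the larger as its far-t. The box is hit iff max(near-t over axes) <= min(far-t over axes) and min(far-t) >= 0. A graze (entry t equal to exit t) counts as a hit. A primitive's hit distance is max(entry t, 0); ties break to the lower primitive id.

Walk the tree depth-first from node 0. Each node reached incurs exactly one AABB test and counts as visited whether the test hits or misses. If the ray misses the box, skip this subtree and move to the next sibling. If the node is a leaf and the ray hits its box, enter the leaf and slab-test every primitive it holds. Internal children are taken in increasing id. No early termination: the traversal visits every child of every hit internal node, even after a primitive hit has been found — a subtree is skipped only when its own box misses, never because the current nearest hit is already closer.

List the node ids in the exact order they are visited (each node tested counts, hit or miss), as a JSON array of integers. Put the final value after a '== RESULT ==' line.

Trace the traversal:
N0 x:[119/3,160/3] y:[38,65] z:[81/2,105/2] -> hit [81/2,105/2], descend [3, 7, 10, 11]
  N3 x:[154/3,160/3] y:[60,65] z:[81/2,47] -> miss, prune
  N7 x:[145/3,158/3] y:[43,50] z:[85/2,97/2] -> hit [145/3,97/2], descend [4, 8, 9]
    N4 x:[155/3,158/3] y:[47,50] z:[85/2,89/2] -> miss, prune
    N8 x:[145/3,146/3] y:[43,49] z:[89/2,46] -> miss, prune
    N9 x:[155/3,52] y:[43,44] z:[48,97/2] -> miss, prune
  N10 x:[121/3,139/3] y:[38,43] z:[81/2,87/2] -> hit [81/2,43], descend [5, 6, 15]
    N5 x:[136/3,139/3] y:[38,39] z:[43,87/2] -> miss, prune
    N6 x:[121/3,124/3] y:[40,42] z:[81/2,83/2] -> hit [81/2,124/3] leaf, test {P9@t=81/2}
    N15 x:[44,137/3] y:[39,43] z:[81/2,85/2] -> miss, prune
  N11 x:[119/3,142/3] y:[41,64] z:[45,105/2] -> hit [45,142/3], descend [12, 13, 14]
    N12 x:[136/3,142/3] y:[41,44] z:[45,95/2] -> miss, prune
    N13 x:[119/3,125/3] y:[62,64] z:[99/2,101/2] -> miss, prune
    N14 x:[127/3,133/3] y:[49,51] z:[50,105/2] -> miss, prune

Visited [0, 3, 7, 4, 8, 9, 10, 5, 6, 15, 11, 12, 13, 14]. Tests: 14 box, 1 leaf. Nearest: P9.

== RESULT ==
[0, 3, 7, 4, 8, 9, 10, 5, 6, 15, 11, 12, 13, 14]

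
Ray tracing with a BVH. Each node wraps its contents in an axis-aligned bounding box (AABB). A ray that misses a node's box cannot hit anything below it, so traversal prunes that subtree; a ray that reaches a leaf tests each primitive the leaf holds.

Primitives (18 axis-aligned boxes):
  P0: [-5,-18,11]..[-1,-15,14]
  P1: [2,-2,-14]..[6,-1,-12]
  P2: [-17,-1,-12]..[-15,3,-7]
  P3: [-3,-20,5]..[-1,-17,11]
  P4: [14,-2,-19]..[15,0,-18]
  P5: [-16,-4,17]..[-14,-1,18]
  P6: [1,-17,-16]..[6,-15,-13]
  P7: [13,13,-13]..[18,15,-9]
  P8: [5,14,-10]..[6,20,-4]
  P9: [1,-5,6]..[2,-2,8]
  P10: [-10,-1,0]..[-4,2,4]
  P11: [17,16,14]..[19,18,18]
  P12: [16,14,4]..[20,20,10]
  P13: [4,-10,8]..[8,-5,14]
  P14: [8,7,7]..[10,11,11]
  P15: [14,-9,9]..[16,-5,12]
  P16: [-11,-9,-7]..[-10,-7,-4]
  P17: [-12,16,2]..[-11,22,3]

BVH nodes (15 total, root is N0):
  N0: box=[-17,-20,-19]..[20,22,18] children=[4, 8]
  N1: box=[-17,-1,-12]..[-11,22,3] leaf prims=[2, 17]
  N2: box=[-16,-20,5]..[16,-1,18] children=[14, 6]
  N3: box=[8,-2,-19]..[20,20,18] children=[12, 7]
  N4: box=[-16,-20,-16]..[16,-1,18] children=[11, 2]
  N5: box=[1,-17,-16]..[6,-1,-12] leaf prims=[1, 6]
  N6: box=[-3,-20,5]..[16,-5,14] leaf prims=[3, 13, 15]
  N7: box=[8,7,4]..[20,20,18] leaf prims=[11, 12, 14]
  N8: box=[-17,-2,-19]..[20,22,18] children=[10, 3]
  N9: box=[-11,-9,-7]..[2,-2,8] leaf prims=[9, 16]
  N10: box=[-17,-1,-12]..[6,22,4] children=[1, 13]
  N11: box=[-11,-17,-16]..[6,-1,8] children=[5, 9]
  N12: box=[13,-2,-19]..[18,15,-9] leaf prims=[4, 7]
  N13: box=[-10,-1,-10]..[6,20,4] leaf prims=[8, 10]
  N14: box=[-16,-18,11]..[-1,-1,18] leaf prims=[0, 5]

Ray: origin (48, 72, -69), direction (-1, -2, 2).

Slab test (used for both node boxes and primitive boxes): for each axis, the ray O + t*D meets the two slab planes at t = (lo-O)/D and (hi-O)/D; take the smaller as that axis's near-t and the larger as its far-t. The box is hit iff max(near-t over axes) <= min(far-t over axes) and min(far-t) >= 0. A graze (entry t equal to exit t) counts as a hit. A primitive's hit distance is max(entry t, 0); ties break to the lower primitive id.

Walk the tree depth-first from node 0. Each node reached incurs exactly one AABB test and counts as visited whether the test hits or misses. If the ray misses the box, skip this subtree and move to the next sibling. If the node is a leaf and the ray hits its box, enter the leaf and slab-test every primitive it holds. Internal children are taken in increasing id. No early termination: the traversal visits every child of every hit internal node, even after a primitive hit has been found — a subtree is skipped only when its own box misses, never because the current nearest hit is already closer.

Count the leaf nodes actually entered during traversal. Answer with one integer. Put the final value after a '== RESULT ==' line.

Traverse from the root:
N0 x:[28,65] y:[25,46] z:[25,87/2] -> hit [28,87/2], descend [4, 8]
  N4 x:[32,64] y:[73/2,46] z:[53/2,87/2] -> hit [73/2,87/2], descend [2, 11]
    N2 x:[32,64] y:[73/2,46] z:[37,87/2] -> hit [37,87/2], descend [6, 14]
      N6 x:[32,51] y:[77/2,46] z:[37,83/2] -> hit [77/2,83/2] leaf, test {P3(miss), P13@t=40, P15(miss)}
      N14 x:[49,64] y:[73/2,45] z:[40,87/2] -> miss, prune
    N11 x:[42,59] y:[73/2,89/2] z:[53/2,77/2] -> miss, prune
  N8 x:[28,65] y:[25,37] z:[25,87/2] -> hit [28,37], descend [3, 10]
    N3 x:[28,40] y:[26,37] z:[25,87/2] -> hit [28,37], descend [7, 12]
      N7 x:[28,40] y:[26,65/2] z:[73/2,87/2] -> miss, prune
      N12 x:[30,35] y:[57/2,37] z:[25,30] -> hit [30,30] leaf, test {P4(miss), P7(miss)}
    N10 x:[42,65] y:[25,73/2] z:[57/2,73/2] -> miss, prune

11 AABB tests over nodes [0, 4, 2, 6, 14, 11, 8, 3, 7, 12, 10]; 2 leaves entered; closest P13.

== RESULT ==
2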